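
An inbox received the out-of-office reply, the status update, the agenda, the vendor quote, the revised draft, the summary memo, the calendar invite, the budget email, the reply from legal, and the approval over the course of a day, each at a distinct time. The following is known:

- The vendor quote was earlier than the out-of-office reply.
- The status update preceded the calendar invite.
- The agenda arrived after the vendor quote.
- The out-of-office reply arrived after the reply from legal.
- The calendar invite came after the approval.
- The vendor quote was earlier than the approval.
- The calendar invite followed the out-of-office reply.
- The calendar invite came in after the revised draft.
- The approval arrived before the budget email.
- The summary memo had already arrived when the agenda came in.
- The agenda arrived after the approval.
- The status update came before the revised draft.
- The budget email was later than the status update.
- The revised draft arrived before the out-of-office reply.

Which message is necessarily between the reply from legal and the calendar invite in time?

Tracing the constraints gives the reply from legal → the out-of-office reply → the calendar invite, so the out-of-office reply sits after the reply from legal and before the calendar invite.
No other message is forced both after the reply from legal and before the calendar invite.

the out-of-office reply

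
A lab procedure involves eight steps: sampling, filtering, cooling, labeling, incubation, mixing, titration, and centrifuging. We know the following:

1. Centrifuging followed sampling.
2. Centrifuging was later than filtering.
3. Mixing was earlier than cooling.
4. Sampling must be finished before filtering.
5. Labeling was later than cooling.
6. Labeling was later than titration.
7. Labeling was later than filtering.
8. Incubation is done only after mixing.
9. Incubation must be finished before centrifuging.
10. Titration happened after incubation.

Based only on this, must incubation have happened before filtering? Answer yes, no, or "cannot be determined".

cannot be determined

No chain of stated constraints runs from incubation to filtering, and none runs from filtering to incubation either.
So the relative order of incubation and filtering is not fixed by the given facts.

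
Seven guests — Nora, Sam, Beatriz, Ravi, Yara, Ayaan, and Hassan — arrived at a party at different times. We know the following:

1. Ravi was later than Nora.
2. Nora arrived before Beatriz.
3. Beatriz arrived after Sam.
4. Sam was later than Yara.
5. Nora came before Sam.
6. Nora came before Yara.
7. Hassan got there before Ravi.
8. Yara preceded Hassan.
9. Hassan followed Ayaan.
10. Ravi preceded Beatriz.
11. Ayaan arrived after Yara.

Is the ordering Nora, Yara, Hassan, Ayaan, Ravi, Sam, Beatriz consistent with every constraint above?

The constraints require Ayaan before Hassan, but in the proposed sequence Hassan appears ahead of Ayaan. That one violation is enough.

no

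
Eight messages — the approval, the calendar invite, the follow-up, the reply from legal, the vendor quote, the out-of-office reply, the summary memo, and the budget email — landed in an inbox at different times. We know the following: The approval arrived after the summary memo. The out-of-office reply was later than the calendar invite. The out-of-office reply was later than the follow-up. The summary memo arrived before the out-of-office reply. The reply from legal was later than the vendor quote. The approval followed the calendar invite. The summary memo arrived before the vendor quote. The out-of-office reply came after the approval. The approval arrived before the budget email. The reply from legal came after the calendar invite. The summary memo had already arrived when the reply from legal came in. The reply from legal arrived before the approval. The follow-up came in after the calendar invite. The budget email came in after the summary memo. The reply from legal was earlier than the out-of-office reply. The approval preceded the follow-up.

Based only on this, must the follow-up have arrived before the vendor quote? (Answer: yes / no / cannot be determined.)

Tracing the constraints gives the vendor quote → the reply from legal → the approval → the follow-up, so the vendor quote must come before the follow-up.
That means the follow-up cannot be before the vendor quote.

no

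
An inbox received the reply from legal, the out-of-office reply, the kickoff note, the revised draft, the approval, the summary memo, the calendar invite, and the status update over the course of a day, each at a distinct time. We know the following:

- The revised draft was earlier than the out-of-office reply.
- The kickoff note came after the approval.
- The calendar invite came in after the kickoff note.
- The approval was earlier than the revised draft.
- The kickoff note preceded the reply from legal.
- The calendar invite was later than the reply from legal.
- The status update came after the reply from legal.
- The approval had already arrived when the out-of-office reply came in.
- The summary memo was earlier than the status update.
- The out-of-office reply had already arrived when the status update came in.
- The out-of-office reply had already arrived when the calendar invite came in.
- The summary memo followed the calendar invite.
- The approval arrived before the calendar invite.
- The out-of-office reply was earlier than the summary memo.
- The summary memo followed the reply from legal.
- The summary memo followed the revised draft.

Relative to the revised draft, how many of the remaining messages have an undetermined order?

Forced before the revised draft: the approval; forced after the revised draft: the calendar invite, the out-of-office reply, the status update, and the summary memo.
That leaves the kickoff note and the reply from legal with no forced order relative to the revised draft — 2.

2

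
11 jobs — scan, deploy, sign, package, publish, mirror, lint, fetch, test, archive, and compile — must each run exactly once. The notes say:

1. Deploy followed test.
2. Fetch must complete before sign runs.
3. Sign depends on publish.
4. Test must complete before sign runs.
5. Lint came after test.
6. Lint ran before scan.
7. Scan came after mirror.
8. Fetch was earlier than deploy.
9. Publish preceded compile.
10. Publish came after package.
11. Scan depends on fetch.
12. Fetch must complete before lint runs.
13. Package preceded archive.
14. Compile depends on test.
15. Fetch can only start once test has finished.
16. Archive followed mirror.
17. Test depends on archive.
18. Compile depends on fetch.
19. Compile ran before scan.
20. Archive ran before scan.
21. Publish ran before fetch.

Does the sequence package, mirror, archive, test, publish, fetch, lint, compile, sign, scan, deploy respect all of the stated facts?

Check each stated constraint against the proposed order — e.g. archive is ahead of scan; mirror is ahead of scan. Every pair is in the required order; nothing is violated.

yes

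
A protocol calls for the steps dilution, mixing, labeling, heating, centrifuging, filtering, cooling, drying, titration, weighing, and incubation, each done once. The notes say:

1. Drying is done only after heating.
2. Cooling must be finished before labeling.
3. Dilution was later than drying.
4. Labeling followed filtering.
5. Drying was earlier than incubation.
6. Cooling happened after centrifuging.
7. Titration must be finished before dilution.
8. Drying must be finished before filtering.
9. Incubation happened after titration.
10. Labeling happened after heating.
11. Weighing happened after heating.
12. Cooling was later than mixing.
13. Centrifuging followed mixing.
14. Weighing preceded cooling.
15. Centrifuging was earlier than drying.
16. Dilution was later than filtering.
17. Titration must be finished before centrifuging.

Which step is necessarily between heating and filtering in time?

drying

Tracing the constraints gives heating → drying → filtering, so drying sits after heating and before filtering.
No other step is forced both after heating and before filtering.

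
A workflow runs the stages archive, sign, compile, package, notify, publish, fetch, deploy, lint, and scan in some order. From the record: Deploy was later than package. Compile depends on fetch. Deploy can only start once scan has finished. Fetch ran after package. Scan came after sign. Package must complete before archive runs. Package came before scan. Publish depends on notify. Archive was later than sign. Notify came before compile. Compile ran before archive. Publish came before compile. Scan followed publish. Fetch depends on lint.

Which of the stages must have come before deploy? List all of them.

notify, package, publish, scan, sign

Directly stated before deploy: package and scan.
Notify reaches deploy via notify → publish → scan → deploy.
Publish reaches deploy via publish → scan → deploy.
Sign reaches deploy via sign → scan → deploy.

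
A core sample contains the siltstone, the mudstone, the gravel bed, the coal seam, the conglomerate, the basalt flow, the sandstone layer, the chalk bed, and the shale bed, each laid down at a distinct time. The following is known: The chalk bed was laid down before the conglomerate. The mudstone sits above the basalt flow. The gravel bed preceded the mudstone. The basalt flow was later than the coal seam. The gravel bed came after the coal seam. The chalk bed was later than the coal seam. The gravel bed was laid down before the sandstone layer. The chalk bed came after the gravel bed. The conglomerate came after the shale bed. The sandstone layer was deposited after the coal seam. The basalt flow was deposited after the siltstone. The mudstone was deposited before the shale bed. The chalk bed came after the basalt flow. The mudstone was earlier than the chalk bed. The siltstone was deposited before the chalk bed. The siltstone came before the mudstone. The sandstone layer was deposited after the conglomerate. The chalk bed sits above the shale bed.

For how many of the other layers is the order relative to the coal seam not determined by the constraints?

Forced after the coal seam: the basalt flow, the chalk bed, the conglomerate, the gravel bed, the mudstone, the sandstone layer, and the shale bed.
That leaves the siltstone with no forced order relative to the coal seam — 1.

1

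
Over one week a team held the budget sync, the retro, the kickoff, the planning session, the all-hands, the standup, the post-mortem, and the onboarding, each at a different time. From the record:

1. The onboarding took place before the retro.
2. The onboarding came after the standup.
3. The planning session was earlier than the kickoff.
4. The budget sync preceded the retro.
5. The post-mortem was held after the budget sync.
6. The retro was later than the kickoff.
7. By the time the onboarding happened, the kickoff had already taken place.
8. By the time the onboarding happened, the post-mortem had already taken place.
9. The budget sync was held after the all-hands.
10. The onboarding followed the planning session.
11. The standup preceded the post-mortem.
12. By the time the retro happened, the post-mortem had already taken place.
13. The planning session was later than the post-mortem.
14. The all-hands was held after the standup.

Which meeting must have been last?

Every other meeting has a chain of constraints placing it before the retro, so the retro is last.

the retro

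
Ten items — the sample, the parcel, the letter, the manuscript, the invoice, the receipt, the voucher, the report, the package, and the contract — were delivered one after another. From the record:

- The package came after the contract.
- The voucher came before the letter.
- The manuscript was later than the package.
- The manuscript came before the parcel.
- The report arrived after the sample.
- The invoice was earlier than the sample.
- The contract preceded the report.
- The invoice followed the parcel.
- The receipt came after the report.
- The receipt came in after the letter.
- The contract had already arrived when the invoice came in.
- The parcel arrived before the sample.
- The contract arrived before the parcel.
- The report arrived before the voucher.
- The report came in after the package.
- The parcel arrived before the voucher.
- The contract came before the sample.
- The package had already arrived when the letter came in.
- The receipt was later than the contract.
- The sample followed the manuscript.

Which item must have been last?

the receipt

Every other item has a chain of constraints placing it before the receipt, so the receipt is last.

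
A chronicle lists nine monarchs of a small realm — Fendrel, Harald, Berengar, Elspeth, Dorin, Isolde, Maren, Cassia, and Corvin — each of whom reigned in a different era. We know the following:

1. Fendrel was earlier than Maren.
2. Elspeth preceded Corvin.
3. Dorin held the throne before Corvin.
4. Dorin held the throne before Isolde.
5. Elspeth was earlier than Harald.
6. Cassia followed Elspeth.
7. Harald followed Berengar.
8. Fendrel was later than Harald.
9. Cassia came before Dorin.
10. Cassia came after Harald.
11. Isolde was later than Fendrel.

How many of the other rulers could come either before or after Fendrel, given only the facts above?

3

Forced before Fendrel: Berengar, Elspeth, and Harald; forced after Fendrel: Isolde and Maren.
That leaves Cassia, Corvin, and Dorin with no forced order relative to Fendrel — 3.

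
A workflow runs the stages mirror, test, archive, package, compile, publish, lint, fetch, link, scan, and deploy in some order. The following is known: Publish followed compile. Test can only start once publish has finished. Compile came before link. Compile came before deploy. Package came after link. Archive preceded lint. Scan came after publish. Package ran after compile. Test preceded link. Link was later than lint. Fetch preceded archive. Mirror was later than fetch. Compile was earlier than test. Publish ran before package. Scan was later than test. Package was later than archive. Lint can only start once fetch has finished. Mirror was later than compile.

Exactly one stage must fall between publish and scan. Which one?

test

Tracing the constraints gives publish → test → scan, so test sits after publish and before scan.
No other stage is forced both after publish and before scan.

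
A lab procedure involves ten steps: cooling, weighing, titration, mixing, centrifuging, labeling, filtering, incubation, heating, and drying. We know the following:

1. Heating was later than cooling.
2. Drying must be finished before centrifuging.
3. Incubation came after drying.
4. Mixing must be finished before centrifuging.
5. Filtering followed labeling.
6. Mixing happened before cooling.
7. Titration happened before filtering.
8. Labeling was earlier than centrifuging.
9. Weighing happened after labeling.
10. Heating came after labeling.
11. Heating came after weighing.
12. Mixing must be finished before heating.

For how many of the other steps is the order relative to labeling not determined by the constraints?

Forced after labeling: centrifuging, filtering, heating, and weighing.
That leaves cooling, drying, incubation, mixing, and titration with no forced order relative to labeling — 5.

5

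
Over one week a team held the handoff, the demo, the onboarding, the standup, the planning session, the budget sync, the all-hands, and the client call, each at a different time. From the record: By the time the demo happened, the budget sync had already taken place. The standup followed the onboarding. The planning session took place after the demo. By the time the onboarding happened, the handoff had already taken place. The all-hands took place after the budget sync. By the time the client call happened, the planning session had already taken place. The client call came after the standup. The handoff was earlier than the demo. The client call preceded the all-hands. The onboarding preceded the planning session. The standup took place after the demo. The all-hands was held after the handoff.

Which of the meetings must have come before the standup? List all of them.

the budget sync, the demo, the handoff, the onboarding

Directly stated before the standup: the demo and the onboarding.
The budget sync reaches the standup via the budget sync → the demo → the standup.
The handoff reaches the standup via the handoff → the demo → the standup.
No chain forces the all-hands (or any of the others) ahead of the standup.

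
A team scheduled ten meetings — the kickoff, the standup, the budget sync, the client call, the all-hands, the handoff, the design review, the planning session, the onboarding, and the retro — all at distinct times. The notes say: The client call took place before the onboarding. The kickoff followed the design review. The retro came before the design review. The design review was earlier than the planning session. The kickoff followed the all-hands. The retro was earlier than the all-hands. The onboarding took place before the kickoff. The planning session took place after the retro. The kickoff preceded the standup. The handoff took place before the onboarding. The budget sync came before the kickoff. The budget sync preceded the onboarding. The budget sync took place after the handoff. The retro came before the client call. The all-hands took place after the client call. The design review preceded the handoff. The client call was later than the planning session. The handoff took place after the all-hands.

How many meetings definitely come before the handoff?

5

Directly stated before the handoff: the all-hands and the design review.
The client call reaches the handoff via the client call → the all-hands → the handoff.
The planning session reaches the handoff via the planning session → the client call → the all-hands → the handoff.
The retro reaches the handoff via the retro → the design review → the handoff.
That's the all-hands, the client call, the design review, the planning session, and the retro — 5 in all.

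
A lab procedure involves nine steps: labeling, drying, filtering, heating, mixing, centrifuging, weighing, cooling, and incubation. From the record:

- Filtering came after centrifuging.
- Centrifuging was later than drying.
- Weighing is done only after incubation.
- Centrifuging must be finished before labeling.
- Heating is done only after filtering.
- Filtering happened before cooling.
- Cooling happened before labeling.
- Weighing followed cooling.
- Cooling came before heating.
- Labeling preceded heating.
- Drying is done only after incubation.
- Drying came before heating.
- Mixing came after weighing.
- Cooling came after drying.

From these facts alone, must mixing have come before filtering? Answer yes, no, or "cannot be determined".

no

Tracing the constraints gives filtering → cooling → weighing → mixing, so filtering must come before mixing.
That means mixing cannot be before filtering.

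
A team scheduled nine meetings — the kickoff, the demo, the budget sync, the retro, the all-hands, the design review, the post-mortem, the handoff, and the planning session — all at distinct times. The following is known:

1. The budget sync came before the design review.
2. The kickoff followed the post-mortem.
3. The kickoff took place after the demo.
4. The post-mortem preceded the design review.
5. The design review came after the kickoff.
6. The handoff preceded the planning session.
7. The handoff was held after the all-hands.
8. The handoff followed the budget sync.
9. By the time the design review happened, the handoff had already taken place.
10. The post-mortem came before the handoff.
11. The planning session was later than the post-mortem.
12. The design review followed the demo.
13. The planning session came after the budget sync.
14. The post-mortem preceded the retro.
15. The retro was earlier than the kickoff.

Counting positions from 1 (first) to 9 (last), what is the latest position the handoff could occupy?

The handoff must come before the design review and the planning session — 2 meetings forced after it.
Everything else can be placed before the handoff in some valid order, so the handoff can sit as late as position 9 − 2 = 7.

7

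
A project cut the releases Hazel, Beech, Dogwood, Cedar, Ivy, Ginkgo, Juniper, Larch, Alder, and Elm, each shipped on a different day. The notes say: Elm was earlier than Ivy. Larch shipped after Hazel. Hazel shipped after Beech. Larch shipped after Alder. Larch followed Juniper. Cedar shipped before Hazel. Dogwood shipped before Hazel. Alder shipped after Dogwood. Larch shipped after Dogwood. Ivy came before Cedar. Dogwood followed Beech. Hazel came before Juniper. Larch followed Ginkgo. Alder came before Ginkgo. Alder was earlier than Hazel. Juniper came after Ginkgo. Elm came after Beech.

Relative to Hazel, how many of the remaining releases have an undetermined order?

Forced before Hazel: Alder, Beech, Cedar, Dogwood, Elm, and Ivy; forced after Hazel: Juniper and Larch.
That leaves Ginkgo with no forced order relative to Hazel — 1.

1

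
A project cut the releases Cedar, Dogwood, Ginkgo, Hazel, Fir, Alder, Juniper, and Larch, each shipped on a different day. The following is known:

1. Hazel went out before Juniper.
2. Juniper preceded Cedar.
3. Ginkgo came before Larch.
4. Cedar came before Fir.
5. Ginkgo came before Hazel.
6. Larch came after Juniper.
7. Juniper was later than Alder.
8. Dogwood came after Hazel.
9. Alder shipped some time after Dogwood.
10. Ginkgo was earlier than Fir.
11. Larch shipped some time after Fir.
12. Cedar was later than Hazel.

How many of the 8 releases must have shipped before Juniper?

4

Directly stated before Juniper: Alder and Hazel.
Dogwood reaches Juniper via Dogwood → Alder → Juniper.
Ginkgo reaches Juniper via Ginkgo → Hazel → Juniper.
That's Alder, Dogwood, Ginkgo, and Hazel — 4 in all.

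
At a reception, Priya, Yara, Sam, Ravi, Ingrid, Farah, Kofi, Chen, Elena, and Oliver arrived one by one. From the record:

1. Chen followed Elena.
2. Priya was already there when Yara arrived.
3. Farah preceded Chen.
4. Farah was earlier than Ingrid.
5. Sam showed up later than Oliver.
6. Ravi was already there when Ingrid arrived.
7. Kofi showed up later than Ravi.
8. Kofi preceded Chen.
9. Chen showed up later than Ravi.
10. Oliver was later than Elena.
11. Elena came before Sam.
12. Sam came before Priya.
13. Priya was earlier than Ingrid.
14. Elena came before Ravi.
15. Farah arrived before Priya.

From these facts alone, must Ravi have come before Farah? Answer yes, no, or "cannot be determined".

cannot be determined

No chain of stated constraints runs from Ravi to Farah, and none runs from Farah to Ravi either.
So the relative order of Ravi and Farah is not fixed by the given facts.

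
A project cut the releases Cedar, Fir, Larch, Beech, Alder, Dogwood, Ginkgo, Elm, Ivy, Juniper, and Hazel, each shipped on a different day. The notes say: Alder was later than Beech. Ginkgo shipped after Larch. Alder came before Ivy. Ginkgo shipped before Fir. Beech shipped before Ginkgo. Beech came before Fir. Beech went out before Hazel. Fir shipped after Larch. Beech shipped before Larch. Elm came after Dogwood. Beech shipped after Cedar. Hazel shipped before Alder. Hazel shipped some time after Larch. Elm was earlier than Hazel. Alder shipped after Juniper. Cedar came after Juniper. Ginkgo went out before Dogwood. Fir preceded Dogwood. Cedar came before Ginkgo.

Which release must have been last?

Every other release has a chain of constraints placing it before Ivy, so Ivy is last.

Ivy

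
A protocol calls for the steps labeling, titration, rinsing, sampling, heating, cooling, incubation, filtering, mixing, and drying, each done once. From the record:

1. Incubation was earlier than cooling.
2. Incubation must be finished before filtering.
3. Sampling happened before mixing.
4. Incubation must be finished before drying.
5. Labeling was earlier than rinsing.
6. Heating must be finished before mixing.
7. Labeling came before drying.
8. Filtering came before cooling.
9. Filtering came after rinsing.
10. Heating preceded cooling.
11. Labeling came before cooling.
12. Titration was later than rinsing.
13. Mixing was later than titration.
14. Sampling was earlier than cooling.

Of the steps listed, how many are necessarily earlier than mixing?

5

Directly stated before mixing: heating, sampling, and titration.
Labeling reaches mixing via labeling → rinsing → titration → mixing.
Rinsing reaches mixing via rinsing → titration → mixing.
That's heating, labeling, rinsing, sampling, and titration — 5 in all.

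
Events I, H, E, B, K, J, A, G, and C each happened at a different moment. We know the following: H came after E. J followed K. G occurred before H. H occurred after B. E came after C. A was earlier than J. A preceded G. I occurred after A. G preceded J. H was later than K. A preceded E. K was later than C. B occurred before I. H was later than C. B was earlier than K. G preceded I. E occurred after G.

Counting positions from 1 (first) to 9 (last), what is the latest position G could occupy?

5

G must come before E, H, I, and J — 4 events forced after it.
Everything else can be placed before G in some valid order, so G can sit as late as position 9 − 4 = 5.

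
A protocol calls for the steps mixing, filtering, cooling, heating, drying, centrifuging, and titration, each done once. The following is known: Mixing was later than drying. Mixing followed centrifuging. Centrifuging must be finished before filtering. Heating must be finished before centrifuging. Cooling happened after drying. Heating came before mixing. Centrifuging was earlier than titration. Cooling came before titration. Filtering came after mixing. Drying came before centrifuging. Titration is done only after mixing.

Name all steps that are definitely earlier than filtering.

Directly stated before filtering: centrifuging and mixing.
Drying reaches filtering via drying → mixing → filtering.
Heating reaches filtering via heating → centrifuging → filtering.

centrifuging, drying, heating, mixing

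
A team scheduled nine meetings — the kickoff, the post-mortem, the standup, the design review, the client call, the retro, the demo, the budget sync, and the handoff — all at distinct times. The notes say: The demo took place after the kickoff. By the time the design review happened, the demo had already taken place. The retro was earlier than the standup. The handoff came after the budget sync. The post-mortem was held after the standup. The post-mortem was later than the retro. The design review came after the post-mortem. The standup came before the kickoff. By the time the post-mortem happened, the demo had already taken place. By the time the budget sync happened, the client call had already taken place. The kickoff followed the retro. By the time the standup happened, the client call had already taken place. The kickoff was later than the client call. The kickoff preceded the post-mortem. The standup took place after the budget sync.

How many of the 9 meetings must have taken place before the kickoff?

4

Directly stated before the kickoff: the client call, the retro, and the standup.
The budget sync reaches the kickoff via the budget sync → the standup → the kickoff.
No chain forces the post-mortem (or any of the others) ahead of the kickoff.
That's the budget sync, the client call, the retro, and the standup — 4 in all.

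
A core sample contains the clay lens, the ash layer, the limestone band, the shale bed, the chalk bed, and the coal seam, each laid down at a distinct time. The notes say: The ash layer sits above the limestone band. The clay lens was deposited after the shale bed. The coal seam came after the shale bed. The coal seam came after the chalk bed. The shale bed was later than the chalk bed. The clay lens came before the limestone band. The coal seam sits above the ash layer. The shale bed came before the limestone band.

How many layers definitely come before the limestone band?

Directly stated before the limestone band: the clay lens and the shale bed.
The chalk bed reaches the limestone band via the chalk bed → the shale bed → the limestone band.
No chain forces the coal seam (or any of the others) ahead of the limestone band.
That's the chalk bed, the clay lens, and the shale bed — 3 in all.

3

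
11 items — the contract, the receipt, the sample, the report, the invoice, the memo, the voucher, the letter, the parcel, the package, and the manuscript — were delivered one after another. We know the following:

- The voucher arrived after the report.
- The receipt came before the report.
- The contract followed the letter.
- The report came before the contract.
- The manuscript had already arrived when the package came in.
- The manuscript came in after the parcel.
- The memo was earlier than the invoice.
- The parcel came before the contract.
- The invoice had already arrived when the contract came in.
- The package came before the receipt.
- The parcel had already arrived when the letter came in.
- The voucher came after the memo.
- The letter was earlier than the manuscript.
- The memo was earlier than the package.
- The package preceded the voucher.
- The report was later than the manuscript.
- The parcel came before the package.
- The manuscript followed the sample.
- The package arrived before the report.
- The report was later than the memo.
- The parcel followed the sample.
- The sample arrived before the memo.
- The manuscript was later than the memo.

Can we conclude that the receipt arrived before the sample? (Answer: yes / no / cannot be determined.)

Tracing the constraints gives the sample → the memo → the package → the receipt, so the sample must come before the receipt.
That means the receipt cannot be before the sample.

no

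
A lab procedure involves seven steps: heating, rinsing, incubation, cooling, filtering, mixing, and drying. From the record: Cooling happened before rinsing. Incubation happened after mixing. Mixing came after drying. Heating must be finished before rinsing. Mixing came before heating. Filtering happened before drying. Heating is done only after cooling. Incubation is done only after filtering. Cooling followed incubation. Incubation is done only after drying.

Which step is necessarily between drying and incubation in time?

mixing

Tracing the constraints gives drying → mixing → incubation, so mixing sits after drying and before incubation.
No other step is forced both after drying and before incubation.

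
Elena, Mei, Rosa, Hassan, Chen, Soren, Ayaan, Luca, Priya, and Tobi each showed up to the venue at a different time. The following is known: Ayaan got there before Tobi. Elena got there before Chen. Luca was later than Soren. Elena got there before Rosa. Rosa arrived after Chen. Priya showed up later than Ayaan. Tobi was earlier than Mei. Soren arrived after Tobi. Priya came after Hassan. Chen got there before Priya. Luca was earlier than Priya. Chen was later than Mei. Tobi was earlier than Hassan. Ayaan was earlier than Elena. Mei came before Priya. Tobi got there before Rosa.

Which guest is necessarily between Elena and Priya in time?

Tracing the constraints gives Elena → Chen → Priya, so Chen sits after Elena and before Priya.
No other guest is forced both after Elena and before Priya.

Chen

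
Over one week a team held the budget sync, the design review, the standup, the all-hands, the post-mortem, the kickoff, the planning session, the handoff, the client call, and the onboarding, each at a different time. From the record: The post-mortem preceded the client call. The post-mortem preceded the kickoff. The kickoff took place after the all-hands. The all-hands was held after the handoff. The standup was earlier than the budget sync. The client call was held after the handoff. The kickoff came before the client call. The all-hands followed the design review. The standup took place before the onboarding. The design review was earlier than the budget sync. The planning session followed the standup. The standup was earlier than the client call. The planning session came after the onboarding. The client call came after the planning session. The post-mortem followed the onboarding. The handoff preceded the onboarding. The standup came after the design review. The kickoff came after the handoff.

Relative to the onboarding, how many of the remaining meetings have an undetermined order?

2

Forced before the onboarding: the design review, the handoff, and the standup; forced after the onboarding: the client call, the kickoff, the planning session, and the post-mortem.
That leaves the all-hands and the budget sync with no forced order relative to the onboarding — 2.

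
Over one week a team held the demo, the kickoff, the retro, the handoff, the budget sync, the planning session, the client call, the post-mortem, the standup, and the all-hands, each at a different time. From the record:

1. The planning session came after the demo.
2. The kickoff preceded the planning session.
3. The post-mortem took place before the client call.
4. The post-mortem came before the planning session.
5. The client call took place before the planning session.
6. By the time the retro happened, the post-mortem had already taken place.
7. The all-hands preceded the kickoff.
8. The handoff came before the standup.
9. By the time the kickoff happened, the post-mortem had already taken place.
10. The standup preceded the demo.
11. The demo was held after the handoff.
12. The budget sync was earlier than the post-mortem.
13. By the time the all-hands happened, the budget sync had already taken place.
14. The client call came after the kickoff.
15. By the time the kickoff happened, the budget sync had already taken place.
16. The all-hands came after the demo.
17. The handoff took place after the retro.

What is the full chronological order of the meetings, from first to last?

the budget sync, the post-mortem, the retro, the handoff, the standup, the demo, the all-hands, the kickoff, the client call, the planning session

The constraints fix every adjacent pair, so only one ordering works:
the budget sync → the post-mortem → the retro → the handoff → the standup → the demo → the all-hands → the kickoff → the client call → the planning session.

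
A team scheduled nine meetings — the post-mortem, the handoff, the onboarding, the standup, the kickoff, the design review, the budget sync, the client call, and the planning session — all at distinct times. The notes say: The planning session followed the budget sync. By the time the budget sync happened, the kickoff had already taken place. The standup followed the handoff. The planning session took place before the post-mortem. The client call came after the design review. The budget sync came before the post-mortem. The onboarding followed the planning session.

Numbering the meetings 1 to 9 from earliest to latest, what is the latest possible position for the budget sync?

6

The budget sync must come before the onboarding, the planning session, and the post-mortem — 3 meetings forced after it.
Everything else can be placed before the budget sync in some valid order, so the budget sync can sit as late as position 9 − 3 = 6.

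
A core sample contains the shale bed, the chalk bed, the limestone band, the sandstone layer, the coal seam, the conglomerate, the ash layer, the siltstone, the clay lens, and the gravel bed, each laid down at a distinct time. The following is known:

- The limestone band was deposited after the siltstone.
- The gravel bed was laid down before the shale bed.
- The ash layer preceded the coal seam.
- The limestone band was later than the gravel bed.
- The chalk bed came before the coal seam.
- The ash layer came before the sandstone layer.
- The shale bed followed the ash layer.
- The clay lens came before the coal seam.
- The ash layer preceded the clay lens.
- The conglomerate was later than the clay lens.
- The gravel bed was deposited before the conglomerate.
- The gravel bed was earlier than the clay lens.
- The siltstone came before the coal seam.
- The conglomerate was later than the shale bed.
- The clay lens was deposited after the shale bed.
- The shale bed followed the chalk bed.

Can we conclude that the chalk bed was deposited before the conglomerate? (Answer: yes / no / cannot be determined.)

Chain the constraints: the chalk bed → the shale bed → the conglomerate. Each link is directly stated, so the chalk bed comes before the conglomerate.

yes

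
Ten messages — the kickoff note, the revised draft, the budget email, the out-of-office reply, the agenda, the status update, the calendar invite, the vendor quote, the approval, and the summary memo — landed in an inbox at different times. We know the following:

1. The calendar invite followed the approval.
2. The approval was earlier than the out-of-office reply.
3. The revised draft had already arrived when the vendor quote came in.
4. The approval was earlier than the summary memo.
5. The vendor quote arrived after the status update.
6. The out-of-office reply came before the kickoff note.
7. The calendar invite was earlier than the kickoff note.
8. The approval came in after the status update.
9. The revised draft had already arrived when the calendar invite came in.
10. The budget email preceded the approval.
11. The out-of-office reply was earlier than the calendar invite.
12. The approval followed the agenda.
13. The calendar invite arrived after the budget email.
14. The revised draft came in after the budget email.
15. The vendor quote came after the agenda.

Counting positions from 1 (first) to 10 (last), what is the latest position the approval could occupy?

6

The approval must come before the calendar invite, the kickoff note, the out-of-office reply, and the summary memo — 4 messages forced after it.
Everything else can be placed before the approval in some valid order, so the approval can sit as late as position 10 − 4 = 6.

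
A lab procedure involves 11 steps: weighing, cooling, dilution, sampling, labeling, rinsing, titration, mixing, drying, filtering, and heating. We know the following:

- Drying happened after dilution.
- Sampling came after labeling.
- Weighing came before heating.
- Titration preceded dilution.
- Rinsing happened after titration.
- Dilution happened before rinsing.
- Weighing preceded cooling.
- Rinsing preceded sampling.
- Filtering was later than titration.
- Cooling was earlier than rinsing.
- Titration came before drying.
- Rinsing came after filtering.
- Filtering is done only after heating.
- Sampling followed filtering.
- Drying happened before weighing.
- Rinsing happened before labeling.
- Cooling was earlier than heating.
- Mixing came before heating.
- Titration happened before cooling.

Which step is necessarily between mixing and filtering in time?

Tracing the constraints gives mixing → heating → filtering, so heating sits after mixing and before filtering.
No other step is forced both after mixing and before filtering.

heating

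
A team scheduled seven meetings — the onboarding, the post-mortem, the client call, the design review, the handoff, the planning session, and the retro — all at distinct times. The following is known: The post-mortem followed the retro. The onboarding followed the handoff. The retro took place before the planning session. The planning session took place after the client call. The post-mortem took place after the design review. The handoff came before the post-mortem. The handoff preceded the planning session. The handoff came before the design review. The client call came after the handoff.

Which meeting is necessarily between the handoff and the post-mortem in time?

the design review

Tracing the constraints gives the handoff → the design review → the post-mortem, so the design review sits after the handoff and before the post-mortem.
No other meeting is forced both after the handoff and before the post-mortem.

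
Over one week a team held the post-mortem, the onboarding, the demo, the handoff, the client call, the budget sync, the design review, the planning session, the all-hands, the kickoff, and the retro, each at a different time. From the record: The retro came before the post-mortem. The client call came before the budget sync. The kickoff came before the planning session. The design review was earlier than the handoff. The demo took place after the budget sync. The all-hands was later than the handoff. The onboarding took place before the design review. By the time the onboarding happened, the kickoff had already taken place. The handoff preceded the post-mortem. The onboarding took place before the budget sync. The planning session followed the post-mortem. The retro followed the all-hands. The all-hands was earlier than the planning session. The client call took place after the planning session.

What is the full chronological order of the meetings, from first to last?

the kickoff, the onboarding, the design review, the handoff, the all-hands, the retro, the post-mortem, the planning session, the client call, the budget sync, the demo

The constraints fix every adjacent pair, so only one ordering works:
the kickoff → the onboarding → the design review → the handoff → the all-hands → the retro → the post-mortem → the planning session → the client call → the budget sync → the demo.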